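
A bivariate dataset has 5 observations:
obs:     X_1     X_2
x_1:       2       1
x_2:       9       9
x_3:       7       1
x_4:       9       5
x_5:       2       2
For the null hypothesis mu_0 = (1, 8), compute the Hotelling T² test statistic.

Step 1 — sample mean vector:
  mean(X_1) = (2 + 9 + 7 + 9 + 2) / 5 = 29/5 = 5.8
  mean(X_2) = (1 + 9 + 1 + 5 + 2) / 5 = 18/5 = 3.6
  x̄ = (5.8, 3.6),  deviation x̄ - mu_0 = (5.8, 3.6) - (1, 8) = (4.8, -4.4).

Step 2 — sample covariance matrix, S[i,j] = (1/(n-1)) · Σ_k (x_{k,i} - mean_i) · (x_{k,j} - mean_j), divisor n-1 = 4:
  S[X_1,X_1] = ((-3.8)·(-3.8) + (3.2)·(3.2) + (1.2)·(1.2) + (3.2)·(3.2) + (-3.8)·(-3.8)) / 4 = 50.8/4 = 12.7
  S[X_1,X_2] = ((-3.8)·(-2.6) + (3.2)·(5.4) + (1.2)·(-2.6) + (3.2)·(1.4) + (-3.8)·(-1.6)) / 4 = 34.6/4 = 8.65
  S[X_2,X_2] = ((-2.6)·(-2.6) + (5.4)·(5.4) + (-2.6)·(-2.6) + (1.4)·(1.4) + (-1.6)·(-1.6)) / 4 = 47.2/4 = 11.8
  S = [[12.7, 8.65],
 [8.65, 11.8]].

Step 3 — invert S. det(S) = 12.7·11.8 - (8.65)² = 75.0375.
  S^{-1} = (1/det) · [[d, -b], [-b, a]] = [[0.1573, -0.1153],
 [-0.1153, 0.1692]].

Step 4 — quadratic form (x̄ - mu_0)^T · S^{-1} · (x̄ - mu_0):
  S^{-1} · (x̄ - mu_0) = (1.262, -1.298),
  (x̄ - mu_0)^T · [...] = (4.8)·(1.262) + (-4.4)·(-1.298) = 11.769.

Step 5 — scale by n: T² = 5 · 11.769 = 58.8452.

T² ≈ 58.8452


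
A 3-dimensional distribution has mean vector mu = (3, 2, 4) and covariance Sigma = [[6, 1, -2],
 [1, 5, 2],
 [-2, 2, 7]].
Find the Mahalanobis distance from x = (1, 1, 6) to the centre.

Step 1 — centre the observation: (x - mu) = (-2, -1, 2).

Step 2 — invert Sigma (cofactor / det for 3×3, or solve directly):
  Sigma^{-1} = [[0.2053, -0.0728, 0.0795],
 [-0.0728, 0.2517, -0.0927],
 [0.0795, -0.0927, 0.1921]].

Step 3 — form the quadratic (x - mu)^T · Sigma^{-1} · (x - mu):
  Sigma^{-1} · (x - mu) = (-0.1788, -0.2914, 0.3179).
  (x - mu)^T · [Sigma^{-1} · (x - mu)] = (-2)·(-0.1788) + (-1)·(-0.2914) + (2)·(0.3179) = 1.2848.

Step 4 — take square root: d = √(1.2848) ≈ 1.1335.

d(x, mu) = √(1.2848) ≈ 1.1335


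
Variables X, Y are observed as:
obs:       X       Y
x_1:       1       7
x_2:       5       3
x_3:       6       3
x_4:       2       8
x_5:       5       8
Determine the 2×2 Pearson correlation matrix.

Step 1 — column means:
  mean(X) = (1 + 5 + 6 + 2 + 5) / 5 = 19/5 = 3.8
  mean(Y) = (7 + 3 + 3 + 8 + 8) / 5 = 29/5 = 5.8

Step 2 — sample variances and covariances s[i,j] = (1/(n-1)) · Σ_k (x_{k,i} - mean_i) · (x_{k,j} - mean_j), with n-1 = 4:
  s[X,X] = ((-2.8)·(-2.8) + (1.2)·(1.2) + (2.2)·(2.2) + (-1.8)·(-1.8) + (1.2)·(1.2)) / 4 = 18.8/4 = 4.7
  s[X,Y] = ((-2.8)·(1.2) + (1.2)·(-2.8) + (2.2)·(-2.8) + (-1.8)·(2.2) + (1.2)·(2.2)) / 4 = -14.2/4 = -3.55
  s[Y,Y] = ((1.2)·(1.2) + (-2.8)·(-2.8) + (-2.8)·(-2.8) + (2.2)·(2.2) + (2.2)·(2.2)) / 4 = 26.8/4 = 6.7
  Sample standard deviations s_i = √(s[i,i]):
  s(X) = √(4.7) = 2.1679
  s(Y) = √(6.7) = 2.5884

Step 3 — r_{ij} = s_{ij} / (s_i · s_j):
  r[X,X] = 1 (diagonal).
  r[X,Y] = -3.55 / (2.1679 · 2.5884) = -3.55 / 5.6116 = -0.6326
  r[Y,Y] = 1 (diagonal).

R is symmetric with unit diagonal. Assembling:

R = [[1, -0.6326],
 [-0.6326, 1]]


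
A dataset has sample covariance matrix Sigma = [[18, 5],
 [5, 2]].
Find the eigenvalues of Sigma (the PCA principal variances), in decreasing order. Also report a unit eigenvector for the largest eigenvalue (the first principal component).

Step 1 — characteristic polynomial of 2×2 Sigma:
  det(Sigma - λI) = λ² - trace · λ + det = 0.
  trace = 18 + 2 = 20, det = 18·2 - (5)² = 11.
Step 2 — discriminant:
  Δ = trace² - 4·det = 400 - 44 = 356.
Step 3 — eigenvalues:
  λ = (trace ± √Δ)/2 = (20 ± 18.868)/2,
  λ_1 = 19.434,  λ_2 = 0.566.

Step 4 — unit eigenvector for λ_1: solve (Sigma - λ_1 I)v = 0. First row:
  (18 - 19.434)·v_x + (5)·v_y = 0, i.e. (-1.434)·v_x + (5)·v_y = 0,
  so v ∝ (b, λ_1 - a) = (5, 1.434) = u.
  ||u|| = √((5)² + (1.434)²) = √(27.0563) ≈ 5.2016,
  v_1 = u/||u|| ≈ (0.9612, 0.2757) (||v_1|| = 1).

λ_1 = 19.434,  λ_2 = 0.566;  v_1 ≈ (0.9612, 0.2757)


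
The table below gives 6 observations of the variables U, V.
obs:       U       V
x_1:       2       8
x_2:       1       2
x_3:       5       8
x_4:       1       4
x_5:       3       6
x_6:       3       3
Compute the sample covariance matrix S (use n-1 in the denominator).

Step 1 — column means:
  mean(U) = (2 + 1 + 5 + 1 + 3 + 3) / 6 = 15/6 = 2.5
  mean(V) = (8 + 2 + 8 + 4 + 6 + 3) / 6 = 31/6 = 5.1667

Step 2 — sample covariance S[i,j] = (1/(n-1)) · Σ_k (x_{k,i} - mean_i) · (x_{k,j} - mean_j), with n-1 = 5.
  S[U,U] = ((-0.5)·(-0.5) + (-1.5)·(-1.5) + (2.5)·(2.5) + (-1.5)·(-1.5) + (0.5)·(0.5) + (0.5)·(0.5)) / 5 = 11.5/5 = 2.3
  S[U,V] = ((-0.5)·(2.8333) + (-1.5)·(-3.1667) + (2.5)·(2.8333) + (-1.5)·(-1.1667) + (0.5)·(0.8333) + (0.5)·(-2.1667)) / 5 = 11.5/5 = 2.3
  S[V,V] = ((2.8333)·(2.8333) + (-3.1667)·(-3.1667) + (2.8333)·(2.8333) + (-1.1667)·(-1.1667) + (0.8333)·(0.8333) + (-2.1667)·(-2.1667)) / 5 = 32.8333/5 = 6.5667

S is symmetric (S[j,i] = S[i,j]). Assembling:

S = [[2.3, 2.3],
 [2.3, 6.5667]]


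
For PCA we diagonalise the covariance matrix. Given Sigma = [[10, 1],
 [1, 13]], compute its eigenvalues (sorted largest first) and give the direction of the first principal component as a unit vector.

Step 1 — characteristic polynomial of 2×2 Sigma:
  det(Sigma - λI) = λ² - trace · λ + det = 0.
  trace = 10 + 13 = 23, det = 10·13 - (1)² = 129.
Step 2 — discriminant:
  Δ = trace² - 4·det = 529 - 516 = 13.
Step 3 — eigenvalues:
  λ = (trace ± √Δ)/2 = (23 ± 3.6056)/2,
  λ_1 = 13.3028,  λ_2 = 9.6972.

Step 4 — unit eigenvector for λ_1: solve (Sigma - λ_1 I)v = 0. First row:
  (10 - 13.3028)·v_x + (1)·v_y = 0, i.e. (-3.3028)·v_x + (1)·v_y = 0,
  so v ∝ (b, λ_1 - a) = (1, 3.3028) = u.
  ||u|| = √((1)² + (3.3028)²) = √(11.9083) ≈ 3.4508,
  v_1 = u/||u|| ≈ (0.2898, 0.9571) (||v_1|| = 1).

λ_1 = 13.3028,  λ_2 = 9.6972;  v_1 ≈ (0.2898, 0.9571)


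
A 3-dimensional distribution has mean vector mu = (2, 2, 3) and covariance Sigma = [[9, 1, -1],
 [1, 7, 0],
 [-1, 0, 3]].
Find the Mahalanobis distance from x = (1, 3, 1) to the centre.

Step 1 — centre the observation: (x - mu) = (-1, 1, -2).

Step 2 — invert Sigma (cofactor / det for 3×3, or solve directly):
  Sigma^{-1} = [[0.1173, -0.0168, 0.0391],
 [-0.0168, 0.1453, -0.0056],
 [0.0391, -0.0056, 0.3464]].

Step 3 — form the quadratic (x - mu)^T · Sigma^{-1} · (x - mu):
  Sigma^{-1} · (x - mu) = (-0.2123, 0.1732, -0.7374).
  (x - mu)^T · [Sigma^{-1} · (x - mu)] = (-1)·(-0.2123) + (1)·(0.1732) + (-2)·(-0.7374) = 1.8603.

Step 4 — take square root: d = √(1.8603) ≈ 1.3639.

d(x, mu) = √(1.8603) ≈ 1.3639


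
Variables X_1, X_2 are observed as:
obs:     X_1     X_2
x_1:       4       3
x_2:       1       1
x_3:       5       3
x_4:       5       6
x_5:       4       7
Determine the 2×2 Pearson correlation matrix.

Step 1 — column means:
  mean(X_1) = (4 + 1 + 5 + 5 + 4) / 5 = 19/5 = 3.8
  mean(X_2) = (3 + 1 + 3 + 6 + 7) / 5 = 20/5 = 4

Step 2 — sample variances and covariances s[i,j] = (1/(n-1)) · Σ_k (x_{k,i} - mean_i) · (x_{k,j} - mean_j), with n-1 = 4:
  s[X_1,X_1] = ((0.2)·(0.2) + (-2.8)·(-2.8) + (1.2)·(1.2) + (1.2)·(1.2) + (0.2)·(0.2)) / 4 = 10.8/4 = 2.7
  s[X_1,X_2] = ((0.2)·(-1) + (-2.8)·(-3) + (1.2)·(-1) + (1.2)·(2) + (0.2)·(3)) / 4 = 10/4 = 2.5
  s[X_2,X_2] = ((-1)·(-1) + (-3)·(-3) + (-1)·(-1) + (2)·(2) + (3)·(3)) / 4 = 24/4 = 6
  Sample standard deviations s_i = √(s[i,i]):
  s(X_1) = √(2.7) = 1.6432
  s(X_2) = √(6) = 2.4495

Step 3 — r_{ij} = s_{ij} / (s_i · s_j):
  r[X_1,X_1] = 1 (diagonal).
  r[X_1,X_2] = 2.5 / (1.6432 · 2.4495) = 2.5 / 4.0249 = 0.6211
  r[X_2,X_2] = 1 (diagonal).

R is symmetric with unit diagonal. Assembling:

R = [[1, 0.6211],
 [0.6211, 1]]


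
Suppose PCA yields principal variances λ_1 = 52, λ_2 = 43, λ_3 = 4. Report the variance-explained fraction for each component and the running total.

Step 1 — total variance = trace(Sigma) = Σ λ_i = 52 + 43 + 4 = 99.

Step 2 — fraction explained by component i = λ_i / Σ λ:
  PC1: 52/99 = 0.5253
  PC2: 43/99 = 0.4343
  PC3: 4/99 = 0.0404

Step 3 — cumulative fraction after k components = (λ_1 + ... + λ_k) / Σ λ:
  k = 1: 52/99 = 0.5253
  k = 2: (52 + 43)/99 = 95/99 = 0.9596
  k = 3: (52 + 43 + 4)/99 = 99/99 = 1

Summary (fraction, with percent):

explained: PC1 0.5253 (52.53%), PC2 0.4343 (43.43%), PC3 0.0404 (4.04%);  cumulative: 0.5253, 0.9596, 1


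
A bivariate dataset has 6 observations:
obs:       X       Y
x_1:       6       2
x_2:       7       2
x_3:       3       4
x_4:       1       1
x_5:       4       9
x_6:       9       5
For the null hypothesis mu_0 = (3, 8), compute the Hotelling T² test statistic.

Step 1 — sample mean vector:
  mean(X) = (6 + 7 + 3 + 1 + 4 + 9) / 6 = 30/6 = 5
  mean(Y) = (2 + 2 + 4 + 1 + 9 + 5) / 6 = 23/6 = 3.8333
  x̄ = (5, 3.8333),  deviation x̄ - mu_0 = (5, 3.8333) - (3, 8) = (2, -4.1667).

Step 2 — sample covariance matrix, S[i,j] = (1/(n-1)) · Σ_k (x_{k,i} - mean_i) · (x_{k,j} - mean_j), divisor n-1 = 5:
  S[X,X] = ((1)·(1) + (2)·(2) + (-2)·(-2) + (-4)·(-4) + (-1)·(-1) + (4)·(4)) / 5 = 42/5 = 8.4
  S[X,Y] = ((1)·(-1.8333) + (2)·(-1.8333) + (-2)·(0.1667) + (-4)·(-2.8333) + (-1)·(5.1667) + (4)·(1.1667)) / 5 = 5/5 = 1
  S[Y,Y] = ((-1.8333)·(-1.8333) + (-1.8333)·(-1.8333) + (0.1667)·(0.1667) + (-2.8333)·(-2.8333) + (5.1667)·(5.1667) + (1.1667)·(1.1667)) / 5 = 42.8333/5 = 8.5667
  S = [[8.4, 1],
 [1, 8.5667]].

Step 3 — invert S. det(S) = 8.4·8.5667 - (1)² = 70.96.
  S^{-1} = (1/det) · [[d, -b], [-b, a]] = [[0.1207, -0.0141],
 [-0.0141, 0.1184]].

Step 4 — quadratic form (x̄ - mu_0)^T · S^{-1} · (x̄ - mu_0):
  S^{-1} · (x̄ - mu_0) = (0.3002, -0.5214),
  (x̄ - mu_0)^T · [...] = (2)·(0.3002) + (-4.1667)·(-0.5214) = 2.7729.

Step 5 — scale by n: T² = 6 · 2.7729 = 16.6375.

T² ≈ 16.6375


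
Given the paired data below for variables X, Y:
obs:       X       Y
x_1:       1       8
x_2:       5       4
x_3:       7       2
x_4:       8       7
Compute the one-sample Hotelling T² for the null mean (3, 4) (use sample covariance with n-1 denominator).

Step 1 — sample mean vector:
  mean(X) = (1 + 5 + 7 + 8) / 4 = 21/4 = 5.25
  mean(Y) = (8 + 4 + 2 + 7) / 4 = 21/4 = 5.25
  x̄ = (5.25, 5.25),  deviation x̄ - mu_0 = (5.25, 5.25) - (3, 4) = (2.25, 1.25).

Step 2 — sample covariance matrix, S[i,j] = (1/(n-1)) · Σ_k (x_{k,i} - mean_i) · (x_{k,j} - mean_j), divisor n-1 = 3:
  S[X,X] = ((-4.25)·(-4.25) + (-0.25)·(-0.25) + (1.75)·(1.75) + (2.75)·(2.75)) / 3 = 28.75/3 = 9.5833
  S[X,Y] = ((-4.25)·(2.75) + (-0.25)·(-1.25) + (1.75)·(-3.25) + (2.75)·(1.75)) / 3 = -12.25/3 = -4.0833
  S[Y,Y] = ((2.75)·(2.75) + (-1.25)·(-1.25) + (-3.25)·(-3.25) + (1.75)·(1.75)) / 3 = 22.75/3 = 7.5833
  S = [[9.5833, -4.0833],
 [-4.0833, 7.5833]].

Step 3 — invert S. det(S) = 9.5833·7.5833 - (-4.0833)² = 56.
  S^{-1} = (1/det) · [[d, -b], [-b, a]] = [[0.1354, 0.0729],
 [0.0729, 0.1711]].

Step 4 — quadratic form (x̄ - mu_0)^T · S^{-1} · (x̄ - mu_0):
  S^{-1} · (x̄ - mu_0) = (0.3958, 0.378),
  (x̄ - mu_0)^T · [...] = (2.25)·(0.3958) + (1.25)·(0.378) = 1.3631.

Step 5 — scale by n: T² = 4 · 1.3631 = 5.4524.

T² ≈ 5.4524


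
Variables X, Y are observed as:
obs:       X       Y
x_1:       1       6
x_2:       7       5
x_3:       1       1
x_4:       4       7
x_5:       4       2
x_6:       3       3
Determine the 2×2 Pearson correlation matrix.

Step 1 — column means:
  mean(X) = (1 + 7 + 1 + 4 + 4 + 3) / 6 = 20/6 = 3.3333
  mean(Y) = (6 + 5 + 1 + 7 + 2 + 3) / 6 = 24/6 = 4

Step 2 — sample variances and covariances s[i,j] = (1/(n-1)) · Σ_k (x_{k,i} - mean_i) · (x_{k,j} - mean_j), with n-1 = 5:
  s[X,X] = ((-2.3333)·(-2.3333) + (3.6667)·(3.6667) + (-2.3333)·(-2.3333) + (0.6667)·(0.6667) + (0.6667)·(0.6667) + (-0.3333)·(-0.3333)) / 5 = 25.3333/5 = 5.0667
  s[X,Y] = ((-2.3333)·(2) + (3.6667)·(1) + (-2.3333)·(-3) + (0.6667)·(3) + (0.6667)·(-2) + (-0.3333)·(-1)) / 5 = 7/5 = 1.4
  s[Y,Y] = ((2)·(2) + (1)·(1) + (-3)·(-3) + (3)·(3) + (-2)·(-2) + (-1)·(-1)) / 5 = 28/5 = 5.6
  Sample standard deviations s_i = √(s[i,i]):
  s(X) = √(5.0667) = 2.2509
  s(Y) = √(5.6) = 2.3664

Step 3 — r_{ij} = s_{ij} / (s_i · s_j):
  r[X,X] = 1 (diagonal).
  r[X,Y] = 1.4 / (2.2509 · 2.3664) = 1.4 / 5.3267 = 0.2628
  r[Y,Y] = 1 (diagonal).

R is symmetric with unit diagonal. Assembling:

R = [[1, 0.2628],
 [0.2628, 1]]


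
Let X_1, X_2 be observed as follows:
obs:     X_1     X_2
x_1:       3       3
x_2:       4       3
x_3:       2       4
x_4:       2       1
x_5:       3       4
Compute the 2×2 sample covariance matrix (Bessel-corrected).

Step 1 — column means:
  mean(X_1) = (3 + 4 + 2 + 2 + 3) / 5 = 14/5 = 2.8
  mean(X_2) = (3 + 3 + 4 + 1 + 4) / 5 = 15/5 = 3

Step 2 — sample covariance S[i,j] = (1/(n-1)) · Σ_k (x_{k,i} - mean_i) · (x_{k,j} - mean_j), with n-1 = 4.
  S[X_1,X_1] = ((0.2)·(0.2) + (1.2)·(1.2) + (-0.8)·(-0.8) + (-0.8)·(-0.8) + (0.2)·(0.2)) / 4 = 2.8/4 = 0.7
  S[X_1,X_2] = ((0.2)·(0) + (1.2)·(0) + (-0.8)·(1) + (-0.8)·(-2) + (0.2)·(1)) / 4 = 1/4 = 0.25
  S[X_2,X_2] = ((0)·(0) + (0)·(0) + (1)·(1) + (-2)·(-2) + (1)·(1)) / 4 = 6/4 = 1.5

S is symmetric (S[j,i] = S[i,j]). Assembling:

S = [[0.7, 0.25],
 [0.25, 1.5]]


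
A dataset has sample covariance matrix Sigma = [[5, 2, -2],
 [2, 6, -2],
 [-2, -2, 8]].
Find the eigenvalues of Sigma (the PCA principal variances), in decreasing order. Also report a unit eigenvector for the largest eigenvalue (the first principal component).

Step 1 — characteristic polynomial p(λ) = det(λI - Sigma) = λ³ - tr·λ² + c_1·λ - det, where tr = trace, c_1 = sum of the principal 2×2 minors, det = det(Sigma):
  tr = 5 + 6 + 8 = 19,
  c_1 = (5·6 - (2)²) + (5·8 - (-2)²) + (6·8 - (-2)²) = 26 + 36 + 44 = 106,
  det = 5·(6·8 - (-2)²) - (2)·((2)·8 - (-2)·(-2)) + (-2)·((2)·(-2) - 6·(-2)) = 5·(44) - (2)·(12) + (-2)·(8) = 180.
  So p(λ) = λ³ - 19λ² + 106λ - 180.
Step 2 — look for an integer root (rational root theorem: any rational root is an integer divisor of 180). Testing λ = 5:
  p(5) = 125 - 475 + 530 - 180 = 0  ✓
  Dividing out (λ - 5): p(λ) = (λ - 5)(λ² - 14λ + 36).
Step 3 — remaining eigenvalues from the quadratic λ² - 14λ + 36 = 0:
  Δ = 14² - 4·36 = 196 - 144 = 52,  λ = (14 ± √52)/2 = (14 ± 7.2111)/2 ≈ 10.6056 or 3.3944.
  Sorted: λ_1 = 10.6056,  λ_2 = 5,  λ_3 = 3.3944  (check: sum = 19 = tr ✓).

Step 4 — unit eigenvector for λ_1 ≈ 10.6056: v spans the null space of (Sigma - λ_1 I), whose rows are
  r_1 = (-5.6056, 2, -2),  r_2 = (2, -4.6056, -2),  r_3 = (-2, -2, -2.6056).
  v is orthogonal to every row, so take v ∝ r_1 × r_2 = ((2)·(-2) - (-2)·(-4.6056), (-2)·(2) - (-5.6056)·(-2), (-5.6056)·(-4.6056) - (2)·(2)) ≈ (-13.2111, -15.2111, 21.8167).
  Rescale (multiply by -1 so the first nonzero entry is positive): u = (13.2111, 15.2111, -21.8167).
  ||u|| = √((13.2111)² + (15.2111)² + (-21.8167)²) = √(881.8773) ≈ 29.6964,  v_1 = u/||u|| ≈ (0.4449, 0.5122, -0.7347) (||v_1|| = 1).

λ_1 = 10.6056,  λ_2 = 5,  λ_3 = 3.3944;  v_1 ≈ (0.4449, 0.5122, -0.7347)


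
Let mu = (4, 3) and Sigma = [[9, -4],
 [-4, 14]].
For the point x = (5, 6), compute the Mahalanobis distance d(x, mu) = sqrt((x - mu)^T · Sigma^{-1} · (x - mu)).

Step 1 — centre the observation: (x - mu) = (1, 3).

Step 2 — invert Sigma. det(Sigma) = 9·14 - (-4)² = 110.
  Sigma^{-1} = (1/det) · [[d, -b], [-b, a]] = [[0.1273, 0.0364],
 [0.0364, 0.0818]].

Step 3 — form the quadratic (x - mu)^T · Sigma^{-1} · (x - mu):
  Sigma^{-1} · (x - mu) = (0.2364, 0.2818).
  (x - mu)^T · [Sigma^{-1} · (x - mu)] = (1)·(0.2364) + (3)·(0.2818) = 1.0818.

Step 4 — take square root: d = √(1.0818) ≈ 1.0401.

d(x, mu) = √(1.0818) ≈ 1.0401


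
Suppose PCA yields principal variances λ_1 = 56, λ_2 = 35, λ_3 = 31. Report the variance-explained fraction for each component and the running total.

Step 1 — total variance = trace(Sigma) = Σ λ_i = 56 + 35 + 31 = 122.

Step 2 — fraction explained by component i = λ_i / Σ λ:
  PC1: 56/122 = 0.459
  PC2: 35/122 = 0.2869
  PC3: 31/122 = 0.2541

Step 3 — cumulative fraction after k components = (λ_1 + ... + λ_k) / Σ λ:
  k = 1: 56/122 = 0.459
  k = 2: (56 + 35)/122 = 91/122 = 0.7459
  k = 3: (56 + 35 + 31)/122 = 122/122 = 1

Summary (fraction, with percent):

explained: PC1 0.459 (45.9%), PC2 0.2869 (28.69%), PC3 0.2541 (25.41%);  cumulative: 0.459, 0.7459, 1


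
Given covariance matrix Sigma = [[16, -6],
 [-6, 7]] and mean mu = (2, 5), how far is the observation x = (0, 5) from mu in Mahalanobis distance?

Step 1 — centre the observation: (x - mu) = (-2, 0).

Step 2 — invert Sigma. det(Sigma) = 16·7 - (-6)² = 76.
  Sigma^{-1} = (1/det) · [[d, -b], [-b, a]] = [[0.0921, 0.0789],
 [0.0789, 0.2105]].

Step 3 — form the quadratic (x - mu)^T · Sigma^{-1} · (x - mu):
  Sigma^{-1} · (x - mu) = (-0.1842, -0.1579).
  (x - mu)^T · [Sigma^{-1} · (x - mu)] = (-2)·(-0.1842) + (0)·(-0.1579) = 0.3684.

Step 4 — take square root: d = √(0.3684) ≈ 0.607.

d(x, mu) = √(0.3684) ≈ 0.607


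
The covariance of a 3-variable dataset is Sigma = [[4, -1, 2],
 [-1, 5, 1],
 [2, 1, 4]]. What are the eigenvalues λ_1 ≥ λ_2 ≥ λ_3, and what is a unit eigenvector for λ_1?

Step 1 — characteristic polynomial p(λ) = det(λI - Sigma) = λ³ - tr·λ² + c_1·λ - det, where tr = trace, c_1 = sum of the principal 2×2 minors, det = det(Sigma):
  tr = 4 + 5 + 4 = 13,
  c_1 = (4·5 - (-1)²) + (4·4 - (2)²) + (5·4 - (1)²) = 19 + 12 + 19 = 50,
  det = 4·(5·4 - (1)²) - (-1)·((-1)·4 - (1)·(2)) + (2)·((-1)·(1) - 5·(2)) = 4·(19) - (-1)·(-6) + (2)·(-11) = 48.
  So p(λ) = λ³ - 13λ² + 50λ - 48.
Step 2 — look for an integer root (rational root theorem: any rational root is an integer divisor of 48). Testing λ = 6:
  p(6) = 216 - 468 + 300 - 48 = 0  ✓
  Dividing out (λ - 6): p(λ) = (λ - 6)(λ² - 7λ + 8).
Step 3 — remaining eigenvalues from the quadratic λ² - 7λ + 8 = 0:
  Δ = 7² - 4·8 = 49 - 32 = 17,  λ = (7 ± √17)/2 = (7 ± 4.1231)/2 ≈ 5.5616 or 1.4384.
  Sorted: λ_1 = 6,  λ_2 = 5.5616,  λ_3 = 1.4384  (check: sum = 13 = tr ✓).

Step 4 — unit eigenvector for λ_1 = 6: v spans the null space of (Sigma - λ_1 I), whose rows are
  r_1 = (-2, -1, 2),  r_2 = (-1, -1, 1),  r_3 = (2, 1, -2).
  v is orthogonal to every row, so take v ∝ r_1 × r_2 = ((-1)·(1) - (2)·(-1), (2)·(-1) - (-2)·(1), (-2)·(-1) - (-1)·(-1)) = (1, 0, 1).
  Let u = (1, 0, 1).
  ||u|| = √((1)² + (0)² + (1)²) = √(2) ≈ 1.4142,  v_1 = u/||u|| ≈ (0.7071, 0, 0.7071) (||v_1|| = 1).

λ_1 = 6,  λ_2 = 5.5616,  λ_3 = 1.4384;  v_1 ≈ (0.7071, 0, 0.7071)


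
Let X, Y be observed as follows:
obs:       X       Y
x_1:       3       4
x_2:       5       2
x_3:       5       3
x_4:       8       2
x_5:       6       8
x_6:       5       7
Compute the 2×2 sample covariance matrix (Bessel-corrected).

Step 1 — column means:
  mean(X) = (3 + 5 + 5 + 8 + 6 + 5) / 6 = 32/6 = 5.3333
  mean(Y) = (4 + 2 + 3 + 2 + 8 + 7) / 6 = 26/6 = 4.3333

Step 2 — sample covariance S[i,j] = (1/(n-1)) · Σ_k (x_{k,i} - mean_i) · (x_{k,j} - mean_j), with n-1 = 5.
  S[X,X] = ((-2.3333)·(-2.3333) + (-0.3333)·(-0.3333) + (-0.3333)·(-0.3333) + (2.6667)·(2.6667) + (0.6667)·(0.6667) + (-0.3333)·(-0.3333)) / 5 = 13.3333/5 = 2.6667
  S[X,Y] = ((-2.3333)·(-0.3333) + (-0.3333)·(-2.3333) + (-0.3333)·(-1.3333) + (2.6667)·(-2.3333) + (0.6667)·(3.6667) + (-0.3333)·(2.6667)) / 5 = -2.6667/5 = -0.5333
  S[Y,Y] = ((-0.3333)·(-0.3333) + (-2.3333)·(-2.3333) + (-1.3333)·(-1.3333) + (-2.3333)·(-2.3333) + (3.6667)·(3.6667) + (2.6667)·(2.6667)) / 5 = 33.3333/5 = 6.6667

S is symmetric (S[j,i] = S[i,j]). Assembling:

S = [[2.6667, -0.5333],
 [-0.5333, 6.6667]]


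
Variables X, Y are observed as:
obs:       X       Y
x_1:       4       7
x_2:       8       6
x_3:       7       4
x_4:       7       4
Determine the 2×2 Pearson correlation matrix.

Step 1 — column means:
  mean(X) = (4 + 8 + 7 + 7) / 4 = 26/4 = 6.5
  mean(Y) = (7 + 6 + 4 + 4) / 4 = 21/4 = 5.25

Step 2 — sample variances and covariances s[i,j] = (1/(n-1)) · Σ_k (x_{k,i} - mean_i) · (x_{k,j} - mean_j), with n-1 = 3:
  s[X,X] = ((-2.5)·(-2.5) + (1.5)·(1.5) + (0.5)·(0.5) + (0.5)·(0.5)) / 3 = 9/3 = 3
  s[X,Y] = ((-2.5)·(1.75) + (1.5)·(0.75) + (0.5)·(-1.25) + (0.5)·(-1.25)) / 3 = -4.5/3 = -1.5
  s[Y,Y] = ((1.75)·(1.75) + (0.75)·(0.75) + (-1.25)·(-1.25) + (-1.25)·(-1.25)) / 3 = 6.75/3 = 2.25
  Sample standard deviations s_i = √(s[i,i]):
  s(X) = √(3) = 1.7321
  s(Y) = √(2.25) = 1.5

Step 3 — r_{ij} = s_{ij} / (s_i · s_j):
  r[X,X] = 1 (diagonal).
  r[X,Y] = -1.5 / (1.7321 · 1.5) = -1.5 / 2.5981 = -0.5774
  r[Y,Y] = 1 (diagonal).

R is symmetric with unit diagonal. Assembling:

R = [[1, -0.5774],
 [-0.5774, 1]]


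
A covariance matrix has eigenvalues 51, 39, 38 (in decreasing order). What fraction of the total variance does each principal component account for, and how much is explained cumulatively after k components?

Step 1 — total variance = trace(Sigma) = Σ λ_i = 51 + 39 + 38 = 128.

Step 2 — fraction explained by component i = λ_i / Σ λ:
  PC1: 51/128 = 0.3984
  PC2: 39/128 = 0.3047
  PC3: 38/128 = 0.2969

Step 3 — cumulative fraction after k components = (λ_1 + ... + λ_k) / Σ λ:
  k = 1: 51/128 = 0.3984
  k = 2: (51 + 39)/128 = 90/128 = 0.7031
  k = 3: (51 + 39 + 38)/128 = 128/128 = 1

Summary (fraction, with percent):

explained: PC1 0.3984 (39.84%), PC2 0.3047 (30.47%), PC3 0.2969 (29.69%);  cumulative: 0.3984, 0.7031, 1


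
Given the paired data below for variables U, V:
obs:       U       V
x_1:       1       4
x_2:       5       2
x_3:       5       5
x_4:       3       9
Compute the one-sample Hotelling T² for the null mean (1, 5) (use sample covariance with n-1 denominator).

Step 1 — sample mean vector:
  mean(U) = (1 + 5 + 5 + 3) / 4 = 14/4 = 3.5
  mean(V) = (4 + 2 + 5 + 9) / 4 = 20/4 = 5
  x̄ = (3.5, 5),  deviation x̄ - mu_0 = (3.5, 5) - (1, 5) = (2.5, 0).

Step 2 — sample covariance matrix, S[i,j] = (1/(n-1)) · Σ_k (x_{k,i} - mean_i) · (x_{k,j} - mean_j), divisor n-1 = 3:
  S[U,U] = ((-2.5)·(-2.5) + (1.5)·(1.5) + (1.5)·(1.5) + (-0.5)·(-0.5)) / 3 = 11/3 = 3.6667
  S[U,V] = ((-2.5)·(-1) + (1.5)·(-3) + (1.5)·(0) + (-0.5)·(4)) / 3 = -4/3 = -1.3333
  S[V,V] = ((-1)·(-1) + (-3)·(-3) + (0)·(0) + (4)·(4)) / 3 = 26/3 = 8.6667
  S = [[3.6667, -1.3333],
 [-1.3333, 8.6667]].

Step 3 — invert S. det(S) = 3.6667·8.6667 - (-1.3333)² = 30.
  S^{-1} = (1/det) · [[d, -b], [-b, a]] = [[0.2889, 0.0444],
 [0.0444, 0.1222]].

Step 4 — quadratic form (x̄ - mu_0)^T · S^{-1} · (x̄ - mu_0):
  S^{-1} · (x̄ - mu_0) = (0.7222, 0.1111),
  (x̄ - mu_0)^T · [...] = (2.5)·(0.7222) + (0)·(0.1111) = 1.8056.

Step 5 — scale by n: T² = 4 · 1.8056 = 7.2222.

T² ≈ 7.2222


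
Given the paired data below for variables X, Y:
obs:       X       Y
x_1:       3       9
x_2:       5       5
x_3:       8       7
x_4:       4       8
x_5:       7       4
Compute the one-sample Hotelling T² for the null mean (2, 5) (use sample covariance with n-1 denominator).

Step 1 — sample mean vector:
  mean(X) = (3 + 5 + 8 + 4 + 7) / 5 = 27/5 = 5.4
  mean(Y) = (9 + 5 + 7 + 8 + 4) / 5 = 33/5 = 6.6
  x̄ = (5.4, 6.6),  deviation x̄ - mu_0 = (5.4, 6.6) - (2, 5) = (3.4, 1.6).

Step 2 — sample covariance matrix, S[i,j] = (1/(n-1)) · Σ_k (x_{k,i} - mean_i) · (x_{k,j} - mean_j), divisor n-1 = 4:
  S[X,X] = ((-2.4)·(-2.4) + (-0.4)·(-0.4) + (2.6)·(2.6) + (-1.4)·(-1.4) + (1.6)·(1.6)) / 4 = 17.2/4 = 4.3
  S[X,Y] = ((-2.4)·(2.4) + (-0.4)·(-1.6) + (2.6)·(0.4) + (-1.4)·(1.4) + (1.6)·(-2.6)) / 4 = -10.2/4 = -2.55
  S[Y,Y] = ((2.4)·(2.4) + (-1.6)·(-1.6) + (0.4)·(0.4) + (1.4)·(1.4) + (-2.6)·(-2.6)) / 4 = 17.2/4 = 4.3
  S = [[4.3, -2.55],
 [-2.55, 4.3]].

Step 3 — invert S. det(S) = 4.3·4.3 - (-2.55)² = 11.9875.
  S^{-1} = (1/det) · [[d, -b], [-b, a]] = [[0.3587, 0.2127],
 [0.2127, 0.3587]].

Step 4 — quadratic form (x̄ - mu_0)^T · S^{-1} · (x̄ - mu_0):
  S^{-1} · (x̄ - mu_0) = (1.56, 1.2972),
  (x̄ - mu_0)^T · [...] = (3.4)·(1.56) + (1.6)·(1.2972) = 7.3794.

Step 5 — scale by n: T² = 5 · 7.3794 = 36.8968.

T² ≈ 36.8968


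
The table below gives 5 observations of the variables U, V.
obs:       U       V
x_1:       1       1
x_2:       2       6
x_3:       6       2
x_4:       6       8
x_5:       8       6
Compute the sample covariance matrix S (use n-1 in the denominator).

Step 1 — column means:
  mean(U) = (1 + 2 + 6 + 6 + 8) / 5 = 23/5 = 4.6
  mean(V) = (1 + 6 + 2 + 8 + 6) / 5 = 23/5 = 4.6

Step 2 — sample covariance S[i,j] = (1/(n-1)) · Σ_k (x_{k,i} - mean_i) · (x_{k,j} - mean_j), with n-1 = 4.
  S[U,U] = ((-3.6)·(-3.6) + (-2.6)·(-2.6) + (1.4)·(1.4) + (1.4)·(1.4) + (3.4)·(3.4)) / 4 = 35.2/4 = 8.8
  S[U,V] = ((-3.6)·(-3.6) + (-2.6)·(1.4) + (1.4)·(-2.6) + (1.4)·(3.4) + (3.4)·(1.4)) / 4 = 15.2/4 = 3.8
  S[V,V] = ((-3.6)·(-3.6) + (1.4)·(1.4) + (-2.6)·(-2.6) + (3.4)·(3.4) + (1.4)·(1.4)) / 4 = 35.2/4 = 8.8

S is symmetric (S[j,i] = S[i,j]). Assembling:

S = [[8.8, 3.8],
 [3.8, 8.8]]


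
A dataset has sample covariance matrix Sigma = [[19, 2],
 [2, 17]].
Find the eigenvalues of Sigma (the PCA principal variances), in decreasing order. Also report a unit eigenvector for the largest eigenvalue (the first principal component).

Step 1 — characteristic polynomial of 2×2 Sigma:
  det(Sigma - λI) = λ² - trace · λ + det = 0.
  trace = 19 + 17 = 36, det = 19·17 - (2)² = 319.
Step 2 — discriminant:
  Δ = trace² - 4·det = 1296 - 1276 = 20.
Step 3 — eigenvalues:
  λ = (trace ± √Δ)/2 = (36 ± 4.4721)/2,
  λ_1 = 20.2361,  λ_2 = 15.7639.

Step 4 — unit eigenvector for λ_1: solve (Sigma - λ_1 I)v = 0. First row:
  (19 - 20.2361)·v_x + (2)·v_y = 0, i.e. (-1.2361)·v_x + (2)·v_y = 0,
  so v ∝ (b, λ_1 - a) = (2, 1.2361) = u.
  ||u|| = √((2)² + (1.2361)²) = √(5.5279) ≈ 2.3511,
  v_1 = u/||u|| ≈ (0.8507, 0.5257) (||v_1|| = 1).

λ_1 = 20.2361,  λ_2 = 15.7639;  v_1 ≈ (0.8507, 0.5257)


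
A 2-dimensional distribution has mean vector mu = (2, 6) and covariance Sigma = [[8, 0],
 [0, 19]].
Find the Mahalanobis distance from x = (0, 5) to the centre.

Step 1 — centre the observation: (x - mu) = (-2, -1).

Step 2 — invert Sigma. det(Sigma) = 8·19 - (0)² = 152.
  Sigma^{-1} = (1/det) · [[d, -b], [-b, a]] = [[0.125, 0],
 [0, 0.0526]].

Step 3 — form the quadratic (x - mu)^T · Sigma^{-1} · (x - mu):
  Sigma^{-1} · (x - mu) = (-0.25, -0.0526).
  (x - mu)^T · [Sigma^{-1} · (x - mu)] = (-2)·(-0.25) + (-1)·(-0.0526) = 0.5526.

Step 4 — take square root: d = √(0.5526) ≈ 0.7434.

d(x, mu) = √(0.5526) ≈ 0.7434


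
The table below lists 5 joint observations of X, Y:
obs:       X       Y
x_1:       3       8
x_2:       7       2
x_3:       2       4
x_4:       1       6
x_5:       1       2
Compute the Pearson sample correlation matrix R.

Step 1 — column means:
  mean(X) = (3 + 7 + 2 + 1 + 1) / 5 = 14/5 = 2.8
  mean(Y) = (8 + 2 + 4 + 6 + 2) / 5 = 22/5 = 4.4

Step 2 — sample variances and covariances s[i,j] = (1/(n-1)) · Σ_k (x_{k,i} - mean_i) · (x_{k,j} - mean_j), with n-1 = 4:
  s[X,X] = ((0.2)·(0.2) + (4.2)·(4.2) + (-0.8)·(-0.8) + (-1.8)·(-1.8) + (-1.8)·(-1.8)) / 4 = 24.8/4 = 6.2
  s[X,Y] = ((0.2)·(3.6) + (4.2)·(-2.4) + (-0.8)·(-0.4) + (-1.8)·(1.6) + (-1.8)·(-2.4)) / 4 = -7.6/4 = -1.9
  s[Y,Y] = ((3.6)·(3.6) + (-2.4)·(-2.4) + (-0.4)·(-0.4) + (1.6)·(1.6) + (-2.4)·(-2.4)) / 4 = 27.2/4 = 6.8
  Sample standard deviations s_i = √(s[i,i]):
  s(X) = √(6.2) = 2.49
  s(Y) = √(6.8) = 2.6077

Step 3 — r_{ij} = s_{ij} / (s_i · s_j):
  r[X,X] = 1 (diagonal).
  r[X,Y] = -1.9 / (2.49 · 2.6077) = -1.9 / 6.4931 = -0.2926
  r[Y,Y] = 1 (diagonal).

R is symmetric with unit diagonal. Assembling:

R = [[1, -0.2926],
 [-0.2926, 1]]


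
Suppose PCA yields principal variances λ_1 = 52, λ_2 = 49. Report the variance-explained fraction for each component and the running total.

Step 1 — total variance = trace(Sigma) = Σ λ_i = 52 + 49 = 101.

Step 2 — fraction explained by component i = λ_i / Σ λ:
  PC1: 52/101 = 0.5149
  PC2: 49/101 = 0.4851

Step 3 — cumulative fraction after k components = (λ_1 + ... + λ_k) / Σ λ:
  k = 1: 52/101 = 0.5149
  k = 2: (52 + 49)/101 = 101/101 = 1

Summary (fraction, with percent):

explained: PC1 0.5149 (51.49%), PC2 0.4851 (48.51%);  cumulative: 0.5149, 1


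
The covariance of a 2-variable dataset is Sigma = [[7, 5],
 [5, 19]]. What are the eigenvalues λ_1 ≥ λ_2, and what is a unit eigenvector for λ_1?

Step 1 — characteristic polynomial of 2×2 Sigma:
  det(Sigma - λI) = λ² - trace · λ + det = 0.
  trace = 7 + 19 = 26, det = 7·19 - (5)² = 108.
Step 2 — discriminant:
  Δ = trace² - 4·det = 676 - 432 = 244.
Step 3 — eigenvalues:
  λ = (trace ± √Δ)/2 = (26 ± 15.6205)/2,
  λ_1 = 20.8102,  λ_2 = 5.1898.

Step 4 — unit eigenvector for λ_1: solve (Sigma - λ_1 I)v = 0. First row:
  (7 - 20.8102)·v_x + (5)·v_y = 0, i.e. (-13.8102)·v_x + (5)·v_y = 0,
  so v ∝ (b, λ_1 - a) = (5, 13.8102) = u.
  ||u|| = √((5)² + (13.8102)²) = √(215.723) ≈ 14.6875,
  v_1 = u/||u|| ≈ (0.3404, 0.9403) (||v_1|| = 1).

λ_1 = 20.8102,  λ_2 = 5.1898;  v_1 ≈ (0.3404, 0.9403)


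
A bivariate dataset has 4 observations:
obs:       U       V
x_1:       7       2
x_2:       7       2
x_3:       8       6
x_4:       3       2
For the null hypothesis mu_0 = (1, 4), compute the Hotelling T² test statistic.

Step 1 — sample mean vector:
  mean(U) = (7 + 7 + 8 + 3) / 4 = 25/4 = 6.25
  mean(V) = (2 + 2 + 6 + 2) / 4 = 12/4 = 3
  x̄ = (6.25, 3),  deviation x̄ - mu_0 = (6.25, 3) - (1, 4) = (5.25, -1).

Step 2 — sample covariance matrix, S[i,j] = (1/(n-1)) · Σ_k (x_{k,i} - mean_i) · (x_{k,j} - mean_j), divisor n-1 = 3:
  S[U,U] = ((0.75)·(0.75) + (0.75)·(0.75) + (1.75)·(1.75) + (-3.25)·(-3.25)) / 3 = 14.75/3 = 4.9167
  S[U,V] = ((0.75)·(-1) + (0.75)·(-1) + (1.75)·(3) + (-3.25)·(-1)) / 3 = 7/3 = 2.3333
  S[V,V] = ((-1)·(-1) + (-1)·(-1) + (3)·(3) + (-1)·(-1)) / 3 = 12/3 = 4
  S = [[4.9167, 2.3333],
 [2.3333, 4]].

Step 3 — invert S. det(S) = 4.9167·4 - (2.3333)² = 14.2222.
  S^{-1} = (1/det) · [[d, -b], [-b, a]] = [[0.2812, -0.1641],
 [-0.1641, 0.3457]].

Step 4 — quadratic form (x̄ - mu_0)^T · S^{-1} · (x̄ - mu_0):
  S^{-1} · (x̄ - mu_0) = (1.6406, -1.207),
  (x̄ - mu_0)^T · [...] = (5.25)·(1.6406) + (-1)·(-1.207) = 9.8203.

Step 5 — scale by n: T² = 4 · 9.8203 = 39.2812.

T² ≈ 39.2812


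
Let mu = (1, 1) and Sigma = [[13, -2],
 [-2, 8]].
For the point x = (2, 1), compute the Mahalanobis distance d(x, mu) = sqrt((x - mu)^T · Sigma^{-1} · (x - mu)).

Step 1 — centre the observation: (x - mu) = (1, 0).

Step 2 — invert Sigma. det(Sigma) = 13·8 - (-2)² = 100.
  Sigma^{-1} = (1/det) · [[d, -b], [-b, a]] = [[0.08, 0.02],
 [0.02, 0.13]].

Step 3 — form the quadratic (x - mu)^T · Sigma^{-1} · (x - mu):
  Sigma^{-1} · (x - mu) = (0.08, 0.02).
  (x - mu)^T · [Sigma^{-1} · (x - mu)] = (1)·(0.08) + (0)·(0.02) = 0.08.

Step 4 — take square root: d = √(0.08) ≈ 0.2828.

d(x, mu) = √(0.08) ≈ 0.2828


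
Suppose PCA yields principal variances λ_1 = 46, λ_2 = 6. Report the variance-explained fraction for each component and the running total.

Step 1 — total variance = trace(Sigma) = Σ λ_i = 46 + 6 = 52.

Step 2 — fraction explained by component i = λ_i / Σ λ:
  PC1: 46/52 = 0.8846
  PC2: 6/52 = 0.1154

Step 3 — cumulative fraction after k components = (λ_1 + ... + λ_k) / Σ λ:
  k = 1: 46/52 = 0.8846
  k = 2: (46 + 6)/52 = 52/52 = 1

Summary (fraction, with percent):

explained: PC1 0.8846 (88.46%), PC2 0.1154 (11.54%);  cumulative: 0.8846, 1


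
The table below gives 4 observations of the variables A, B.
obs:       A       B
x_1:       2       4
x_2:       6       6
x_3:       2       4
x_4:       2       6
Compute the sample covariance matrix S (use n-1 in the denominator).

Step 1 — column means:
  mean(A) = (2 + 6 + 2 + 2) / 4 = 12/4 = 3
  mean(B) = (4 + 6 + 4 + 6) / 4 = 20/4 = 5

Step 2 — sample covariance S[i,j] = (1/(n-1)) · Σ_k (x_{k,i} - mean_i) · (x_{k,j} - mean_j), with n-1 = 3.
  S[A,A] = ((-1)·(-1) + (3)·(3) + (-1)·(-1) + (-1)·(-1)) / 3 = 12/3 = 4
  S[A,B] = ((-1)·(-1) + (3)·(1) + (-1)·(-1) + (-1)·(1)) / 3 = 4/3 = 1.3333
  S[B,B] = ((-1)·(-1) + (1)·(1) + (-1)·(-1) + (1)·(1)) / 3 = 4/3 = 1.3333

S is symmetric (S[j,i] = S[i,j]). Assembling:

S = [[4, 1.3333],
 [1.3333, 1.3333]]


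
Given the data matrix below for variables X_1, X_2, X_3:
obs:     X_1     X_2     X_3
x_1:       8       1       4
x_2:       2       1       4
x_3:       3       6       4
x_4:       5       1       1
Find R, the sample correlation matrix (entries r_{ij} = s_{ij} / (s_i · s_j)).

Step 1 — column means:
  mean(X_1) = (8 + 2 + 3 + 5) / 4 = 18/4 = 4.5
  mean(X_2) = (1 + 1 + 6 + 1) / 4 = 9/4 = 2.25
  mean(X_3) = (4 + 4 + 4 + 1) / 4 = 13/4 = 3.25

Step 2 — sample variances and covariances s[i,j] = (1/(n-1)) · Σ_k (x_{k,i} - mean_i) · (x_{k,j} - mean_j), with n-1 = 3:
  s[X_1,X_1] = ((3.5)·(3.5) + (-2.5)·(-2.5) + (-1.5)·(-1.5) + (0.5)·(0.5)) / 3 = 21/3 = 7
  s[X_1,X_2] = ((3.5)·(-1.25) + (-2.5)·(-1.25) + (-1.5)·(3.75) + (0.5)·(-1.25)) / 3 = -7.5/3 = -2.5
  s[X_1,X_3] = ((3.5)·(0.75) + (-2.5)·(0.75) + (-1.5)·(0.75) + (0.5)·(-2.25)) / 3 = -1.5/3 = -0.5
  s[X_2,X_2] = ((-1.25)·(-1.25) + (-1.25)·(-1.25) + (3.75)·(3.75) + (-1.25)·(-1.25)) / 3 = 18.75/3 = 6.25
  s[X_2,X_3] = ((-1.25)·(0.75) + (-1.25)·(0.75) + (3.75)·(0.75) + (-1.25)·(-2.25)) / 3 = 3.75/3 = 1.25
  s[X_3,X_3] = ((0.75)·(0.75) + (0.75)·(0.75) + (0.75)·(0.75) + (-2.25)·(-2.25)) / 3 = 6.75/3 = 2.25
  Sample standard deviations s_i = √(s[i,i]):
  s(X_1) = √(7) = 2.6458
  s(X_2) = √(6.25) = 2.5
  s(X_3) = √(2.25) = 1.5

Step 3 — r_{ij} = s_{ij} / (s_i · s_j):
  r[X_1,X_1] = 1 (diagonal).
  r[X_1,X_2] = -2.5 / (2.6458 · 2.5) = -2.5 / 6.6144 = -0.378
  r[X_1,X_3] = -0.5 / (2.6458 · 1.5) = -0.5 / 3.9686 = -0.126
  r[X_2,X_2] = 1 (diagonal).
  r[X_2,X_3] = 1.25 / (2.5 · 1.5) = 1.25 / 3.75 = 0.3333
  r[X_3,X_3] = 1 (diagonal).

R is symmetric with unit diagonal. Assembling:

R = [[1, -0.378, -0.126],
 [-0.378, 1, 0.3333],
 [-0.126, 0.3333, 1]]


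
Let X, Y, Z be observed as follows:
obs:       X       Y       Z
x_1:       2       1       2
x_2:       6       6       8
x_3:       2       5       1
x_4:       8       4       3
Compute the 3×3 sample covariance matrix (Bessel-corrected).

Step 1 — column means:
  mean(X) = (2 + 6 + 2 + 8) / 4 = 18/4 = 4.5
  mean(Y) = (1 + 6 + 5 + 4) / 4 = 16/4 = 4
  mean(Z) = (2 + 8 + 1 + 3) / 4 = 14/4 = 3.5

Step 2 — sample covariance S[i,j] = (1/(n-1)) · Σ_k (x_{k,i} - mean_i) · (x_{k,j} - mean_j), with n-1 = 3.
  S[X,X] = ((-2.5)·(-2.5) + (1.5)·(1.5) + (-2.5)·(-2.5) + (3.5)·(3.5)) / 3 = 27/3 = 9
  S[X,Y] = ((-2.5)·(-3) + (1.5)·(2) + (-2.5)·(1) + (3.5)·(0)) / 3 = 8/3 = 2.6667
  S[X,Z] = ((-2.5)·(-1.5) + (1.5)·(4.5) + (-2.5)·(-2.5) + (3.5)·(-0.5)) / 3 = 15/3 = 5
  S[Y,Y] = ((-3)·(-3) + (2)·(2) + (1)·(1) + (0)·(0)) / 3 = 14/3 = 4.6667
  S[Y,Z] = ((-3)·(-1.5) + (2)·(4.5) + (1)·(-2.5) + (0)·(-0.5)) / 3 = 11/3 = 3.6667
  S[Z,Z] = ((-1.5)·(-1.5) + (4.5)·(4.5) + (-2.5)·(-2.5) + (-0.5)·(-0.5)) / 3 = 29/3 = 9.6667

S is symmetric (S[j,i] = S[i,j]). Assembling:

S = [[9, 2.6667, 5],
 [2.6667, 4.6667, 3.6667],
 [5, 3.6667, 9.6667]]


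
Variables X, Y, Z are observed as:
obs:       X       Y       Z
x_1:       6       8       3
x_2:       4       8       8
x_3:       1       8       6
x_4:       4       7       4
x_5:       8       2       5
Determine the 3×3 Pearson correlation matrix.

Step 1 — column means:
  mean(X) = (6 + 4 + 1 + 4 + 8) / 5 = 23/5 = 4.6
  mean(Y) = (8 + 8 + 8 + 7 + 2) / 5 = 33/5 = 6.6
  mean(Z) = (3 + 8 + 6 + 4 + 5) / 5 = 26/5 = 5.2

Step 2 — sample variances and covariances s[i,j] = (1/(n-1)) · Σ_k (x_{k,i} - mean_i) · (x_{k,j} - mean_j), with n-1 = 4:
  s[X,X] = ((1.4)·(1.4) + (-0.6)·(-0.6) + (-3.6)·(-3.6) + (-0.6)·(-0.6) + (3.4)·(3.4)) / 4 = 27.2/4 = 6.8
  s[X,Y] = ((1.4)·(1.4) + (-0.6)·(1.4) + (-3.6)·(1.4) + (-0.6)·(0.4) + (3.4)·(-4.6)) / 4 = -19.8/4 = -4.95
  s[X,Z] = ((1.4)·(-2.2) + (-0.6)·(2.8) + (-3.6)·(0.8) + (-0.6)·(-1.2) + (3.4)·(-0.2)) / 4 = -7.6/4 = -1.9
  s[Y,Y] = ((1.4)·(1.4) + (1.4)·(1.4) + (1.4)·(1.4) + (0.4)·(0.4) + (-4.6)·(-4.6)) / 4 = 27.2/4 = 6.8
  s[Y,Z] = ((1.4)·(-2.2) + (1.4)·(2.8) + (1.4)·(0.8) + (0.4)·(-1.2) + (-4.6)·(-0.2)) / 4 = 2.4/4 = 0.6
  s[Z,Z] = ((-2.2)·(-2.2) + (2.8)·(2.8) + (0.8)·(0.8) + (-1.2)·(-1.2) + (-0.2)·(-0.2)) / 4 = 14.8/4 = 3.7
  Sample standard deviations s_i = √(s[i,i]):
  s(X) = √(6.8) = 2.6077
  s(Y) = √(6.8) = 2.6077
  s(Z) = √(3.7) = 1.9235

Step 3 — r_{ij} = s_{ij} / (s_i · s_j):
  r[X,X] = 1 (diagonal).
  r[X,Y] = -4.95 / (2.6077 · 2.6077) = -4.95 / 6.8 = -0.7279
  r[X,Z] = -1.9 / (2.6077 · 1.9235) = -1.9 / 5.016 = -0.3788
  r[Y,Y] = 1 (diagonal).
  r[Y,Z] = 0.6 / (2.6077 · 1.9235) = 0.6 / 5.016 = 0.1196
  r[Z,Z] = 1 (diagonal).

R is symmetric with unit diagonal. Assembling:

R = [[1, -0.7279, -0.3788],
 [-0.7279, 1, 0.1196],
 [-0.3788, 0.1196, 1]]


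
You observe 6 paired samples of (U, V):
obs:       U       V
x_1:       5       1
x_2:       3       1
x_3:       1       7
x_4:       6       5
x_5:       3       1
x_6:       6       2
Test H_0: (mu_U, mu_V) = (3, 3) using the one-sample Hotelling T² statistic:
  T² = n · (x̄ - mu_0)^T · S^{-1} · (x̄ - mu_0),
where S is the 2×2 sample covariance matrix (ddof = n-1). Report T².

Step 1 — sample mean vector:
  mean(U) = (5 + 3 + 1 + 6 + 3 + 6) / 6 = 24/6 = 4
  mean(V) = (1 + 1 + 7 + 5 + 1 + 2) / 6 = 17/6 = 2.8333
  x̄ = (4, 2.8333),  deviation x̄ - mu_0 = (4, 2.8333) - (3, 3) = (1, -0.1667).

Step 2 — sample covariance matrix, S[i,j] = (1/(n-1)) · Σ_k (x_{k,i} - mean_i) · (x_{k,j} - mean_j), divisor n-1 = 5:
  S[U,U] = ((1)·(1) + (-1)·(-1) + (-3)·(-3) + (2)·(2) + (-1)·(-1) + (2)·(2)) / 5 = 20/5 = 4
  S[U,V] = ((1)·(-1.8333) + (-1)·(-1.8333) + (-3)·(4.1667) + (2)·(2.1667) + (-1)·(-1.8333) + (2)·(-0.8333)) / 5 = -8/5 = -1.6
  S[V,V] = ((-1.8333)·(-1.8333) + (-1.8333)·(-1.8333) + (4.1667)·(4.1667) + (2.1667)·(2.1667) + (-1.8333)·(-1.8333) + (-0.8333)·(-0.8333)) / 5 = 32.8333/5 = 6.5667
  S = [[4, -1.6],
 [-1.6, 6.5667]].

Step 3 — invert S. det(S) = 4·6.5667 - (-1.6)² = 23.7067.
  S^{-1} = (1/det) · [[d, -b], [-b, a]] = [[0.277, 0.0675],
 [0.0675, 0.1687]].

Step 4 — quadratic form (x̄ - mu_0)^T · S^{-1} · (x̄ - mu_0):
  S^{-1} · (x̄ - mu_0) = (0.2657, 0.0394),
  (x̄ - mu_0)^T · [...] = (1)·(0.2657) + (-0.1667)·(0.0394) = 0.2592.

Step 5 — scale by n: T² = 6 · 0.2592 = 1.5551.

T² ≈ 1.5551


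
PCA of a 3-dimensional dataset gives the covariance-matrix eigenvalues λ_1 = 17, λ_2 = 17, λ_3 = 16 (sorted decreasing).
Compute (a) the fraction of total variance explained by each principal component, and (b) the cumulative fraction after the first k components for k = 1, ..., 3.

Step 1 — total variance = trace(Sigma) = Σ λ_i = 17 + 17 + 16 = 50.

Step 2 — fraction explained by component i = λ_i / Σ λ:
  PC1: 17/50 = 0.34
  PC2: 17/50 = 0.34
  PC3: 16/50 = 0.32

Step 3 — cumulative fraction after k components = (λ_1 + ... + λ_k) / Σ λ:
  k = 1: 17/50 = 0.34
  k = 2: (17 + 17)/50 = 34/50 = 0.68
  k = 3: (17 + 17 + 16)/50 = 50/50 = 1

Summary (fraction, with percent):

explained: PC1 0.34 (34%), PC2 0.34 (34%), PC3 0.32 (32%);  cumulative: 0.34, 0.68, 1


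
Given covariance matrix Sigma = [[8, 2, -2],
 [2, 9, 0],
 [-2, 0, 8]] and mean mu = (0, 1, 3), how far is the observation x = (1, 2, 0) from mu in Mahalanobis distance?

Step 1 — centre the observation: (x - mu) = (1, 1, -3).

Step 2 — invert Sigma (cofactor / det for 3×3, or solve directly):
  Sigma^{-1} = [[0.1417, -0.0315, 0.0354],
 [-0.0315, 0.1181, -0.0079],
 [0.0354, -0.0079, 0.1339]].

Step 3 — form the quadratic (x - mu)^T · Sigma^{-1} · (x - mu):
  Sigma^{-1} · (x - mu) = (0.0039, 0.1102, -0.374).
  (x - mu)^T · [Sigma^{-1} · (x - mu)] = (1)·(0.0039) + (1)·(0.1102) + (-3)·(-0.374) = 1.2362.

Step 4 — take square root: d = √(1.2362) ≈ 1.1119.

d(x, mu) = √(1.2362) ≈ 1.1119
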